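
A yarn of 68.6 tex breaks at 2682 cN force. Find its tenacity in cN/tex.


Formula: Tenacity = Breaking force / Linear density
Tenacity = 2682 cN / 68.6 tex
Tenacity = 39.10 cN/tex

39.10 cN/tex


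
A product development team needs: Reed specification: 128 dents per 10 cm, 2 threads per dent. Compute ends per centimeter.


Formula: EPC = (dents per 10 cm * ends per dent) / 10
Step 1: Total ends per 10 cm = 128 * 2 = 256
Step 2: EPC = 256 / 10 = 25.6 ends/cm

25.6 ends/cm


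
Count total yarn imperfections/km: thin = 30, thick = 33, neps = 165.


Formula: Total = thin places + thick places + neps
Total = 30 + 33 + 165
Total = 228 imperfections/km

228 imperfections/km


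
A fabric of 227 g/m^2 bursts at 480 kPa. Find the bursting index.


Formula: Bursting Index = Bursting Strength / Fabric GSM
BI = 480 kPa / 227 g/m^2
BI = 2.115 kPa/(g/m^2)

2.115 kPa/(g/m^2)


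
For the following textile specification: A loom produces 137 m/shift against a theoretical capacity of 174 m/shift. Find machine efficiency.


Formula: Efficiency% = (Actual output / Theoretical output) * 100
Efficiency% = (137 / 174) * 100
Efficiency% = 0.787356 * 100 = 78.7356% ≈ 78.7%

78.7%


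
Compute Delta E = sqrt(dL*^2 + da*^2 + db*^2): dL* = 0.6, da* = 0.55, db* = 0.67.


Formula: Delta E = sqrt(dL*^2 + da*^2 + db*^2)
Step 1: dL*^2 = 0.6^2 = 0.36
Step 2: da*^2 = 0.55^2 = 0.3025
Step 3: db*^2 = 0.67^2 = 0.4489
Step 4: Sum = 0.36 + 0.3025 + 0.4489 = 1.1114
Step 5: Delta E = sqrt(1.1114) = 1.05

1.05 Delta E


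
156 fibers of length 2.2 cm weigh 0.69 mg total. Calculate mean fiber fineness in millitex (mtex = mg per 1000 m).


Formula: fineness (mtex) = mass (mg) / total length (km) = (mass_mg / total_length_m) * 1000
Step 1: Convert fiber length: 2.2 cm = 0.022 m
Step 2: Total fiber length = 156 * 0.022 = 3.432 m
Step 3: Linear density = 0.69 mg / 3.432 m = 0.2010 mg/m
Step 4: fineness = 0.2010 * 1000 = 201.0 mtex

201.0 mtex


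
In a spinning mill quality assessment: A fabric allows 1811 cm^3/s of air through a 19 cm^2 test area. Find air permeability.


Formula: Air Permeability = Airflow / Test Area
AP = 1811 cm^3/s / 19 cm^2
AP = 95.3 cm^3/s/cm^2

95.3 cm^3/s/cm^2


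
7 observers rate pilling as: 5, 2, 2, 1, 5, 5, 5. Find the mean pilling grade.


Formula: Mean = sum / count
Sum = 5 + 2 + 2 + 1 + 5 + 5 + 5 = 25
Mean = 25 / 7 = 3.6

3.6


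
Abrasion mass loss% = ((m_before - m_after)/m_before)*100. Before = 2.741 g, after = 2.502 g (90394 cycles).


Formula: Mass loss% = ((m_before - m_after) / m_before) * 100
Step 1: Mass loss = 2.741 - 2.502 = 0.239 g
Step 2: Ratio = 0.239 / 2.741 = 0.0871945
Step 3: Mass loss% = 0.0871945 * 100 = 8.71945% ≈ 8.72%

8.72%


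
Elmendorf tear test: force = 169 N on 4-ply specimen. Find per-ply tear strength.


Formula: Per-ply strength = Total force / Number of plies
Per-ply = 169 N / 4
Per-ply = 42.25 N

42.25 N


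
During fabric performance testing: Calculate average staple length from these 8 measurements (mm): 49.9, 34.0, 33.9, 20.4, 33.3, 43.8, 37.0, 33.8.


Formula: Mean = sum of lengths / count
Sum = 49.9 + 34.0 + 33.9 + 20.4 + 33.3 + 43.8 + 37.0 + 33.8
Sum = 286.1 mm
Mean = 286.1 / 8 = 35.76 mm

35.76 mm


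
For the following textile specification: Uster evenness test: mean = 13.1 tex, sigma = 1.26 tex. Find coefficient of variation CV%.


Formula: CV% = (standard deviation / mean) * 100
Step 1: Ratio = 1.26 / 13.1 = 0.096183
Step 2: CV% = 0.096183 * 100 = 9.6183% ≈ 9.6%

9.6%


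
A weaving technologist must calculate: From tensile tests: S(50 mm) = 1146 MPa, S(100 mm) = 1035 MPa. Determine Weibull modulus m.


Formula: m = ln(L1/L2) / ln(S2/S1)
Step 1: ln(L1/L2) = ln(50/100) = -0.69315
Step 2: S2/S1 = 1035/1146 = 0.90314
Step 3: ln(S2/S1) = ln(0.90314) = -0.10188
Step 4: m = -0.69315 / -0.10188 = 6.80

6.80 (Weibull m)


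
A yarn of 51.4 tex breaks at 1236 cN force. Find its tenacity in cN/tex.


Formula: Tenacity = Breaking force / Linear density
Tenacity = 1236 cN / 51.4 tex
Tenacity = 24.05 cN/tex

24.05 cN/tex


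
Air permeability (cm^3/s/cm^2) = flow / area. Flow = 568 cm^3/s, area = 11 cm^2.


Formula: Air Permeability = Airflow / Test Area
AP = 568 cm^3/s / 11 cm^2
AP = 51.6 cm^3/s/cm^2

51.6 cm^3/s/cm^2


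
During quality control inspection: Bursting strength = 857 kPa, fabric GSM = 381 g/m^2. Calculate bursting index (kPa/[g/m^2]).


Formula: Bursting Index = Bursting Strength / Fabric GSM
BI = 857 kPa / 381 g/m^2
BI = 2.249 kPa/(g/m^2)

2.249 kPa/(g/m^2)


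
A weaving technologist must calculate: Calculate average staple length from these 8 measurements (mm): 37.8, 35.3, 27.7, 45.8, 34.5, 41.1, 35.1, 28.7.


Formula: Mean = sum of lengths / count
Sum = 37.8 + 35.3 + 27.7 + 45.8 + 34.5 + 41.1 + 35.1 + 28.7
Sum = 286.0 mm
Mean = 286.0 / 8 = 35.75 mm

35.75 mm


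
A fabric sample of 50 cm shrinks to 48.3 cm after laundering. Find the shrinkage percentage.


Formula: Shrinkage% = ((L_before - L_after) / L_before) * 100
Step 1: Shrinkage = 50 - 48.3 = 1.7 cm
Step 2: Shrinkage% = (1.7 / 50) * 100
Step 3: Shrinkage% = 0.034 * 100 = 3.4%

3.4%


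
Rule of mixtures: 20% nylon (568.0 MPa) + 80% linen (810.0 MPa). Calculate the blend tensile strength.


Formula: Blend property = (fraction_A * property_A) + (fraction_B * property_B)
Step 1: Contribution A = 20/100 * 568.0 MPa = 113.6 MPa
Step 2: Contribution B = 80/100 * 810.0 MPa = 648.0 MPa
Step 3: Blend tensile strength = 113.6 + 648.0 = 761.6 MPa

761.6 MPa


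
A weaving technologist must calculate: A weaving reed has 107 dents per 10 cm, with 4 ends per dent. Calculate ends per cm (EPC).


Formula: EPC = (dents per 10 cm * ends per dent) / 10
Step 1: Total ends per 10 cm = 107 * 4 = 428
Step 2: EPC = 428 / 10 = 42.8 ends/cm

42.8 ends/cm


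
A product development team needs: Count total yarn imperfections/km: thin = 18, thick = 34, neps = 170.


Formula: Total = thin places + thick places + neps
Total = 18 + 34 + 170
Total = 222 imperfections/km

222 imperfections/km


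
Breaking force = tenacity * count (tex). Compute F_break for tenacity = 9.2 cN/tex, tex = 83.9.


Formula: Breaking force = Tenacity * Linear density
F = 9.2 cN/tex * 83.9 tex
F = 771.88 cN

771.88 cN


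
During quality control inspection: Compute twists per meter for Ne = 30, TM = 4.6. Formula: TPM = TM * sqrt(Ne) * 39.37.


Formula: TPM = TM * sqrt(Ne) * 39.37
Step 1: sqrt(Ne) = sqrt(30) = 5.4772
Step 2: TM * sqrt(Ne) = 4.6 * 5.4772 = 25.1951
Step 3: TPM = 25.1951 * 39.37 = 992 twists/m

992 twists/m


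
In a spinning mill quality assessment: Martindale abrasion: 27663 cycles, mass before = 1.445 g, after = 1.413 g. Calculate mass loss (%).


Formula: Mass loss% = ((m_before - m_after) / m_before) * 100
Step 1: Mass loss = 1.445 - 1.413 = 0.032 g
Step 2: Ratio = 0.032 / 1.445 = 0.0221453
Step 3: Mass loss% = 0.0221453 * 100 = 2.21453% ≈ 2.21%

2.21%


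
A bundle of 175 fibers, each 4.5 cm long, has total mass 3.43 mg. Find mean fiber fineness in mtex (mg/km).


Formula: fineness (mtex) = mass (mg) / total length (km) = (mass_mg / total_length_m) * 1000
Step 1: Convert fiber length: 4.5 cm = 0.045 m
Step 2: Total fiber length = 175 * 0.045 = 7.875 m
Step 3: Linear density = 3.43 mg / 7.875 m = 0.4356 mg/m
Step 4: fineness = 0.4356 * 1000 = 435.6 mtex

435.6 mtex


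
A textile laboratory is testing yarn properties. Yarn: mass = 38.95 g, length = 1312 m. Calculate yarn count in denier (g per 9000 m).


Formula: den = (mass_g / length_m) * 9000
Substituting: den = (38.95 / 1312) * 9000
Intermediate: 38.95 / 1312 = 0.0296875 g/m
den = 0.0296875 * 9000 = 267.2 denier

267.2 denier


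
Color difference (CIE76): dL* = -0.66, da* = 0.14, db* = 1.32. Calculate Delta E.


Formula: Delta E = sqrt(dL*^2 + da*^2 + db*^2)
Step 1: dL*^2 = (-0.66)^2 = 0.4356
Step 2: da*^2 = 0.14^2 = 0.0196
Step 3: db*^2 = 1.32^2 = 1.7424
Step 4: Sum = 0.4356 + 0.0196 + 1.7424 = 2.1976
Step 5: Delta E = sqrt(2.1976) = 1.48

1.48 Delta E


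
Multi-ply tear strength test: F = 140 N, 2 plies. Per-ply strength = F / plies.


Formula: Per-ply strength = Total force / Number of plies
Per-ply = 140 N / 2
Per-ply = 70 N

70 N


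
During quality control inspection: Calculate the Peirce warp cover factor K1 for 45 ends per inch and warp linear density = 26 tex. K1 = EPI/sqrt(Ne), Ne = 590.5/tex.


Formula: K1 = EPI / sqrt(Ne), with Ne = 590.5 / tex_warp
Step 1: Ne = 590.5 / 26 = 22.712
Step 2: sqrt(Ne) = sqrt(22.712) = 4.7657
Step 3: K1 = 45 / 4.7657 = 9.4

9.4


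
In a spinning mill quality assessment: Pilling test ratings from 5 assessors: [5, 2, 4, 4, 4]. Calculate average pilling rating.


Formula: Mean = sum / count
Sum = 5 + 2 + 4 + 4 + 4 = 19
Mean = 19 / 5 = 3.8

3.8


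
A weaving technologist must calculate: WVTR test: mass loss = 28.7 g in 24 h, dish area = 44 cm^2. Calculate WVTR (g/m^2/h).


Formula: WVTR = mass_loss / (area * time)
Step 1: Convert area: 44 cm^2 = 0.0044 m^2
Step 2: WVTR = 28.7 g / (0.0044 m^2 * 24 h)
Step 3: WVTR = 28.7 / 0.1056 = 271.8 g/m^2/h

271.8 g/m^2/h


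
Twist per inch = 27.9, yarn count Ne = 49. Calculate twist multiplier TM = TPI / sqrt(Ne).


Formula: TM = TPI / sqrt(Ne)
Step 1: sqrt(Ne) = sqrt(49) = 7
Step 2: TM = 27.9 / 7 = 3.99

3.99 TM


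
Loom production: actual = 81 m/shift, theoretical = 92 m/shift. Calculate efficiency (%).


Formula: Efficiency% = (Actual output / Theoretical output) * 100
Efficiency% = (81 / 92) * 100
Efficiency% = 0.880435 * 100 = 88.0435% ≈ 88.0%

88.0%


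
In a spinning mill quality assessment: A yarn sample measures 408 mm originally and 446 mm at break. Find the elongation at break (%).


Formula: Elongation (%) = ((L_break - L0) / L0) * 100
Step 1: Extension = 446 - 408 = 38 mm
Step 2: Elongation = (38 / 408) * 100
Step 3: Elongation = 0.093137 * 100 = 9.3137% ≈ 9.3%

9.3%


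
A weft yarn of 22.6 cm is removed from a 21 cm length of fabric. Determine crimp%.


Formula: Crimp% = ((L_yarn - L_fabric) / L_fabric) * 100
Step 1: Extension = 22.6 - 21 = 1.6 cm
Step 2: Crimp% = (1.6 / 21) * 100
Step 3: Crimp% = 0.07619 * 100 = 7.619% ≈ 7.6%

7.6%


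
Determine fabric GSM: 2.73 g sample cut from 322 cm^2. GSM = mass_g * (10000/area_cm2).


Formula: GSM = mass_g / area_m2
Step 1: Convert area: 322 cm^2 = 322 / 10000 = 0.0322 m^2
Step 2: GSM = 2.73 g / 0.0322 m^2 = 84.8 g/m^2

84.8 g/m^2


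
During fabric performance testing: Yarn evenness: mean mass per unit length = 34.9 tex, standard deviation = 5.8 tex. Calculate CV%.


Formula: CV% = (standard deviation / mean) * 100
Step 1: Ratio = 5.8 / 34.9 = 0.166189
Step 2: CV% = 0.166189 * 100 = 16.6189% ≈ 16.6%

16.6%


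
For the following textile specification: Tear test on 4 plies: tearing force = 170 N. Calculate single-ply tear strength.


Formula: Per-ply strength = Total force / Number of plies
Per-ply = 170 N / 4
Per-ply = 42.5 N

42.5 N


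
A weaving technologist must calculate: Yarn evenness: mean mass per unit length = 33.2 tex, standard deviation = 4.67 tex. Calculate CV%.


Formula: CV% = (standard deviation / mean) * 100
Step 1: Ratio = 4.67 / 33.2 = 0.140663
Step 2: CV% = 0.140663 * 100 = 14.0663% ≈ 14.1%

14.1%


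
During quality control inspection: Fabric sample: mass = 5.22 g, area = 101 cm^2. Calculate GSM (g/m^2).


Formula: GSM = mass_g / area_m2
Step 1: Convert area: 101 cm^2 = 101 / 10000 = 0.0101 m^2
Step 2: GSM = 5.22 g / 0.0101 m^2 = 516.8 g/m^2

516.8 g/m^2


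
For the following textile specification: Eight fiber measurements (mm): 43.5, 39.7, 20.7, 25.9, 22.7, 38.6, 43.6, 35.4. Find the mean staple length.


Formula: Mean = sum of lengths / count
Sum = 43.5 + 39.7 + 20.7 + 25.9 + 22.7 + 38.6 + 43.6 + 35.4
Sum = 270.1 mm
Mean = 270.1 / 8 = 33.76 mm

33.76 mm


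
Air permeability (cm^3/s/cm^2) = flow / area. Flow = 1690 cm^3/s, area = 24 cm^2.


Formula: Air Permeability = Airflow / Test Area
AP = 1690 cm^3/s / 24 cm^2
AP = 70.4 cm^3/s/cm^2

70.4 cm^3/s/cm^2


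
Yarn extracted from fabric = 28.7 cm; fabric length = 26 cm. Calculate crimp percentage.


Formula: Crimp% = ((L_yarn - L_fabric) / L_fabric) * 100
Step 1: Extension = 28.7 - 26 = 2.7 cm
Step 2: Crimp% = (2.7 / 26) * 100
Step 3: Crimp% = 0.103846 * 100 = 10.3846% ≈ 10.4%

10.4%


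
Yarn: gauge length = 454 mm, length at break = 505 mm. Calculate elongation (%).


Formula: Elongation (%) = ((L_break - L0) / L0) * 100
Step 1: Extension = 505 - 454 = 51 mm
Step 2: Elongation = (51 / 454) * 100
Step 3: Elongation = 0.112335 * 100 = 11.2335% ≈ 11.2%

11.2%


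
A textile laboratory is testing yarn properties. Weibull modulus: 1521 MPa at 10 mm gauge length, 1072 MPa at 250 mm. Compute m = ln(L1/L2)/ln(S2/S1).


Formula: m = ln(L1/L2) / ln(S2/S1)
Step 1: ln(L1/L2) = ln(10/250) = -3.21888
Step 2: S2/S1 = 1072/1521 = 0.7048
Step 3: ln(S2/S1) = ln(0.7048) = -0.34984
Step 4: m = -3.21888 / -0.34984 = 9.20

9.20 (Weibull m)


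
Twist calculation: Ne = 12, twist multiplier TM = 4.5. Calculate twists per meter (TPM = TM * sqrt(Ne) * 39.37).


Formula: TPM = TM * sqrt(Ne) * 39.37
Step 1: sqrt(Ne) = sqrt(12) = 3.4641
Step 2: TM * sqrt(Ne) = 4.5 * 3.4641 = 15.5885
Step 3: TPM = 15.5885 * 39.37 = 614 twists/m

614 twists/m


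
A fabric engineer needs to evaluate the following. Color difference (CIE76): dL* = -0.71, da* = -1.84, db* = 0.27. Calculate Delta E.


Formula: Delta E = sqrt(dL*^2 + da*^2 + db*^2)
Step 1: dL*^2 = (-0.71)^2 = 0.5041
Step 2: da*^2 = (-1.84)^2 = 3.3856
Step 3: db*^2 = 0.27^2 = 0.0729
Step 4: Sum = 0.5041 + 3.3856 + 0.0729 = 3.9626
Step 5: Delta E = sqrt(3.9626) = 1.99

1.99 Delta E


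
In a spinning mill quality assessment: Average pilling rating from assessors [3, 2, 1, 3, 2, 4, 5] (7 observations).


Formula: Mean = sum / count
Sum = 3 + 2 + 1 + 3 + 2 + 4 + 5 = 20
Mean = 20 / 7 = 2.9

2.9


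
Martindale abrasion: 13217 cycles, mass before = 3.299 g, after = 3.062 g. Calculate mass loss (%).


Formula: Mass loss% = ((m_before - m_after) / m_before) * 100
Step 1: Mass loss = 3.299 - 3.062 = 0.237 g
Step 2: Ratio = 0.237 / 3.299 = 0.07184
Step 3: Mass loss% = 0.07184 * 100 = 7.184% ≈ 7.18%

7.18%


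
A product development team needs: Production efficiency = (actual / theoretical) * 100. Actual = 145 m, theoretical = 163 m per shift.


Formula: Efficiency% = (Actual output / Theoretical output) * 100
Efficiency% = (145 / 163) * 100
Efficiency% = 0.889571 * 100 = 88.9571% ≈ 89.0%

89.0%


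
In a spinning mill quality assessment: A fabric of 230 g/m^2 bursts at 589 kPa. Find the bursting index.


Formula: Bursting Index = Bursting Strength / Fabric GSM
BI = 589 kPa / 230 g/m^2
BI = 2.561 kPa/(g/m^2)

2.561 kPa/(g/m^2)


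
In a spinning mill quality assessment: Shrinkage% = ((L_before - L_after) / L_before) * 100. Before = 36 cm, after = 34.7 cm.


Formula: Shrinkage% = ((L_before - L_after) / L_before) * 100
Step 1: Shrinkage = 36 - 34.7 = 1.3 cm
Step 2: Shrinkage% = (1.3 / 36) * 100
Step 3: Shrinkage% = 0.036111 * 100 = 3.6111% ≈ 3.6%

3.6%


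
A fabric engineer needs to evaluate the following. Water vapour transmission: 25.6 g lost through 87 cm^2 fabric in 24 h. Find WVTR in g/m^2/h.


Formula: WVTR = mass_loss / (area * time)
Step 1: Convert area: 87 cm^2 = 0.0087 m^2
Step 2: WVTR = 25.6 g / (0.0087 m^2 * 24 h)
Step 3: WVTR = 25.6 / 0.2088 = 122.6 g/m^2/h

122.6 g/m^2/h


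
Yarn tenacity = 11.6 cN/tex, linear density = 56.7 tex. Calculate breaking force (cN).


Formula: Breaking force = Tenacity * Linear density
F = 11.6 cN/tex * 56.7 tex
F = 657.72 cN

657.72 cN


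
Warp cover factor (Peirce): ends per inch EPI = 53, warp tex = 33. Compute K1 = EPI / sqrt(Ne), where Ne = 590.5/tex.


Formula: K1 = EPI / sqrt(Ne), with Ne = 590.5 / tex_warp
Step 1: Ne = 590.5 / 33 = 17.894
Step 2: sqrt(Ne) = sqrt(17.894) = 4.2301
Step 3: K1 = 53 / 4.2301 = 12.5

12.5


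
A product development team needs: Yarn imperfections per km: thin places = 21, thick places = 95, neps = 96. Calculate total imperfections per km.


Formula: Total = thin places + thick places + neps
Total = 21 + 95 + 96
Total = 212 imperfections/km

212 imperfections/km


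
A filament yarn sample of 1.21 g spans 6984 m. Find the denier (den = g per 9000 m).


Formula: den = (mass_g / length_m) * 9000
Substituting: den = (1.21 / 6984) * 9000
Intermediate: 1.21 / 6984 = 0.00017325 g/m
den = 0.00017325 * 9000 = 1.6 denier

1.6 denier


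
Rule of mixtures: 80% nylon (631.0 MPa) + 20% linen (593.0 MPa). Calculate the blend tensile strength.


Formula: Blend property = (fraction_A * property_A) + (fraction_B * property_B)
Step 1: Contribution A = 80/100 * 631.0 MPa = 504.8 MPa
Step 2: Contribution B = 20/100 * 593.0 MPa = 118.6 MPa
Step 3: Blend tensile strength = 504.8 + 118.6 = 623.4 MPa

623.4 MPa


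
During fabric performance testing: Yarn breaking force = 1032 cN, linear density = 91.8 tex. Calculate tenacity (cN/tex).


Formula: Tenacity = Breaking force / Linear density
Tenacity = 1032 cN / 91.8 tex
Tenacity = 11.24 cN/tex

11.24 cN/tex


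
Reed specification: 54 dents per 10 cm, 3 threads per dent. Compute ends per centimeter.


Formula: EPC = (dents per 10 cm * ends per dent) / 10
Step 1: Total ends per 10 cm = 54 * 3 = 162
Step 2: EPC = 162 / 10 = 16.2 ends/cm

16.2 ends/cm


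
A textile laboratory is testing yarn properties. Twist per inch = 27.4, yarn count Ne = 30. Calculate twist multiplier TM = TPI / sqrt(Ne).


Formula: TM = TPI / sqrt(Ne)
Step 1: sqrt(Ne) = sqrt(30) = 5.4772
Step 2: TM = 27.4 / 5.4772 = 5.00

5.00 TM


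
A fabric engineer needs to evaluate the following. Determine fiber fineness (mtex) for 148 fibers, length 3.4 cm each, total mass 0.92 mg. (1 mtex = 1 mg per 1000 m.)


Formula: fineness (mtex) = mass (mg) / total length (km) = (mass_mg / total_length_m) * 1000
Step 1: Convert fiber length: 3.4 cm = 0.034 m
Step 2: Total fiber length = 148 * 0.034 = 5.032 m
Step 3: Linear density = 0.92 mg / 5.032 m = 0.1828 mg/m
Step 4: fineness = 0.1828 * 1000 = 182.8 mtex

182.8 mtex


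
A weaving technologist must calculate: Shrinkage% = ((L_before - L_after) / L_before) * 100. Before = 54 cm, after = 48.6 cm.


Formula: Shrinkage% = ((L_before - L_after) / L_before) * 100
Step 1: Shrinkage = 54 - 48.6 = 5.4 cm
Step 2: Shrinkage% = (5.4 / 54) * 100
Step 3: Shrinkage% = 0.1 * 100 = 10.0%

10.0%


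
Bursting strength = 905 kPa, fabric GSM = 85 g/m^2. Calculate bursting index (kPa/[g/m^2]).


Formula: Bursting Index = Bursting Strength / Fabric GSM
BI = 905 kPa / 85 g/m^2
BI = 10.647 kPa/(g/m^2)

10.647 kPa/(g/m^2)


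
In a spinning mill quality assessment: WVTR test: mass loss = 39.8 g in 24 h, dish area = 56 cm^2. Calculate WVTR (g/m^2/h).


Formula: WVTR = mass_loss / (area * time)
Step 1: Convert area: 56 cm^2 = 0.0056 m^2
Step 2: WVTR = 39.8 g / (0.0056 m^2 * 24 h)
Step 3: WVTR = 39.8 / 0.1344 = 296.1 g/m^2/h

296.1 g/m^2/h


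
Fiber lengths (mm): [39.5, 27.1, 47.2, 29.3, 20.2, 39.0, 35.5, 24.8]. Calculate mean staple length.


Formula: Mean = sum of lengths / count
Sum = 39.5 + 27.1 + 47.2 + 29.3 + 20.2 + 39.0 + 35.5 + 24.8
Sum = 262.6 mm
Mean = 262.6 / 8 = 32.83 mm

32.83 mm


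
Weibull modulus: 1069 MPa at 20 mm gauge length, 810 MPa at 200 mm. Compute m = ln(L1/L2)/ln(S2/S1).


Formula: m = ln(L1/L2) / ln(S2/S1)
Step 1: ln(L1/L2) = ln(20/200) = -2.30259
Step 2: S2/S1 = 810/1069 = 0.75772
Step 3: ln(S2/S1) = ln(0.75772) = -0.27744
Step 4: m = -2.30259 / -0.27744 = 8.30

8.30 (Weibull m)


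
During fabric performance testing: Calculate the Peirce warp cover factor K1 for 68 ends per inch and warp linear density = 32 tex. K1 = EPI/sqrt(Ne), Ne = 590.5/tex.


Formula: K1 = EPI / sqrt(Ne), with Ne = 590.5 / tex_warp
Step 1: Ne = 590.5 / 32 = 18.453
Step 2: sqrt(Ne) = sqrt(18.453) = 4.2957
Step 3: K1 = 68 / 4.2957 = 15.8

15.8


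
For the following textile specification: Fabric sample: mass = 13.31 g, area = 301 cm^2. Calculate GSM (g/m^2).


Formula: GSM = mass_g / area_m2
Step 1: Convert area: 301 cm^2 = 301 / 10000 = 0.0301 m^2
Step 2: GSM = 13.31 g / 0.0301 m^2 = 442.2 g/m^2

442.2 g/m^2


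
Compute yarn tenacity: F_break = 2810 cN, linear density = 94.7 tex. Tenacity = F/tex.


Formula: Tenacity = Breaking force / Linear density
Tenacity = 2810 cN / 94.7 tex
Tenacity = 29.67 cN/tex

29.67 cN/tex


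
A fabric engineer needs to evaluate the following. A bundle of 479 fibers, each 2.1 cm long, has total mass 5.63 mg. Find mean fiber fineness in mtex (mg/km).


Formula: fineness (mtex) = mass (mg) / total length (km) = (mass_mg / total_length_m) * 1000
Step 1: Convert fiber length: 2.1 cm = 0.021 m
Step 2: Total fiber length = 479 * 0.021 = 10.059 m
Step 3: Linear density = 5.63 mg / 10.059 m = 0.5597 mg/m
Step 4: fineness = 0.5597 * 1000 = 559.7 mtex

559.7 mtex


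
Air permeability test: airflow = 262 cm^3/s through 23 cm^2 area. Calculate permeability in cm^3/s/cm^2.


Formula: Air Permeability = Airflow / Test Area
AP = 262 cm^3/s / 23 cm^2
AP = 11.4 cm^3/s/cm^2

11.4 cm^3/s/cm^2


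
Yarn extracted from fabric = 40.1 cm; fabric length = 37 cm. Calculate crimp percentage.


Formula: Crimp% = ((L_yarn - L_fabric) / L_fabric) * 100
Step 1: Extension = 40.1 - 37 = 3.1 cm
Step 2: Crimp% = (3.1 / 37) * 100
Step 3: Crimp% = 0.083784 * 100 = 8.3784% ≈ 8.4%

8.4%


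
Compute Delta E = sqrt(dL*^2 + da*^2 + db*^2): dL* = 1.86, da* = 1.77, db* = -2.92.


Formula: Delta E = sqrt(dL*^2 + da*^2 + db*^2)
Step 1: dL*^2 = 1.86^2 = 3.4596
Step 2: da*^2 = 1.77^2 = 3.1329
Step 3: db*^2 = (-2.92)^2 = 8.5264
Step 4: Sum = 3.4596 + 3.1329 + 8.5264 = 15.1189
Step 5: Delta E = sqrt(15.1189) = 3.89

3.89 Delta E


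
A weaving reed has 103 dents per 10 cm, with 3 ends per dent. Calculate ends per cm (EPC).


Formula: EPC = (dents per 10 cm * ends per dent) / 10
Step 1: Total ends per 10 cm = 103 * 3 = 309
Step 2: EPC = 309 / 10 = 30.9 ends/cm

30.9 ends/cm


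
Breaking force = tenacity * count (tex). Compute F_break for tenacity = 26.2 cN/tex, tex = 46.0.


Formula: Breaking force = Tenacity * Linear density
F = 26.2 cN/tex * 46.0 tex
F = 1205.20 cN

1205.20 cN


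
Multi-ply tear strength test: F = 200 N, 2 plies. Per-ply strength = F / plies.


Formula: Per-ply strength = Total force / Number of plies
Per-ply = 200 N / 2
Per-ply = 100 N

100 N


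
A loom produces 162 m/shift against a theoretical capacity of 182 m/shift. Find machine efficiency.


Formula: Efficiency% = (Actual output / Theoretical output) * 100
Efficiency% = (162 / 182) * 100
Efficiency% = 0.89011 * 100 = 89.011% ≈ 89.0%

89.0%


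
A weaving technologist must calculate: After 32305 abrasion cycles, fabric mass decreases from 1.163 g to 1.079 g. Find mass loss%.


Formula: Mass loss% = ((m_before - m_after) / m_before) * 100
Step 1: Mass loss = 1.163 - 1.079 = 0.084 g
Step 2: Ratio = 0.084 / 1.163 = 0.072227
Step 3: Mass loss% = 0.072227 * 100 = 7.2227% ≈ 7.22%

7.22%


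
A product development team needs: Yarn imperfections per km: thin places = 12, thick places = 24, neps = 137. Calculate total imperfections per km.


Formula: Total = thin places + thick places + neps
Total = 12 + 24 + 137
Total = 173 imperfections/km

173 imperfections/km


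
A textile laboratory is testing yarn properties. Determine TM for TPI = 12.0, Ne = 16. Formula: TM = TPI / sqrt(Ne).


Formula: TM = TPI / sqrt(Ne)
Step 1: sqrt(Ne) = sqrt(16) = 4
Step 2: TM = 12.0 / 4 = 3.00

3.00 TM


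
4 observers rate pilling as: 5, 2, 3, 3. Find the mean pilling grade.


Formula: Mean = sum / count
Sum = 5 + 2 + 3 + 3 = 13
Mean = 13 / 4 = 3.3

3.3


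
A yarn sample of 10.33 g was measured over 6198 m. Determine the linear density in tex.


Formula: Tex = (mass_g / length_m) * 1000
Substituting: Tex = (10.33 / 6198) * 1000
Intermediate: 10.33 / 6198 = 0.00166667 g/m
Tex = 0.00166667 * 1000 = 1.67 tex

1.67 tex


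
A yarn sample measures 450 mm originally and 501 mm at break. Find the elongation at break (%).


Formula: Elongation (%) = ((L_break - L0) / L0) * 100
Step 1: Extension = 501 - 450 = 51 mm
Step 2: Elongation = (51 / 450) * 100
Step 3: Elongation = 0.113333 * 100 = 11.3333% ≈ 11.3%

11.3%


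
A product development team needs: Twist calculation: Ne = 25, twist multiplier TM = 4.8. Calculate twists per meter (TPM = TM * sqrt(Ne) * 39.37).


Formula: TPM = TM * sqrt(Ne) * 39.37
Step 1: sqrt(Ne) = sqrt(25) = 5
Step 2: TM * sqrt(Ne) = 4.8 * 5 = 24
Step 3: TPM = 24 * 39.37 = 945 twists/m

945 twists/m


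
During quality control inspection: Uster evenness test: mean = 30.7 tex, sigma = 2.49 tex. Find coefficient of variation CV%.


Formula: CV% = (standard deviation / mean) * 100
Step 1: Ratio = 2.49 / 30.7 = 0.081107
Step 2: CV% = 0.081107 * 100 = 8.1107% ≈ 8.1%

8.1%


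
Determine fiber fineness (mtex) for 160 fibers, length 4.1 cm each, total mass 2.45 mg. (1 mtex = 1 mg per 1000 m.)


Formula: fineness (mtex) = mass (mg) / total length (km) = (mass_mg / total_length_m) * 1000
Step 1: Convert fiber length: 4.1 cm = 0.041 m
Step 2: Total fiber length = 160 * 0.041 = 6.56 m
Step 3: Linear density = 2.45 mg / 6.56 m = 0.3735 mg/m
Step 4: fineness = 0.3735 * 1000 = 373.5 mtex

373.5 mtex


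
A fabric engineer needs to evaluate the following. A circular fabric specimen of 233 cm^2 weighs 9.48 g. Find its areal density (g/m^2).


Formula: GSM = mass_g / area_m2
Step 1: Convert area: 233 cm^2 = 233 / 10000 = 0.0233 m^2
Step 2: GSM = 9.48 g / 0.0233 m^2 = 406.9 g/m^2

406.9 g/m^2


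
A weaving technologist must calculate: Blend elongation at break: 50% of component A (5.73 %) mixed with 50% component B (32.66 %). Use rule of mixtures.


Formula: Blend property = (fraction_A * property_A) + (fraction_B * property_B)
Step 1: Contribution A = 50/100 * 5.73 % = 2.865 %
Step 2: Contribution B = 50/100 * 32.66 % = 16.33 %
Step 3: Blend elongation at break = 2.865 + 16.33 = 19.195 %

19.195 %


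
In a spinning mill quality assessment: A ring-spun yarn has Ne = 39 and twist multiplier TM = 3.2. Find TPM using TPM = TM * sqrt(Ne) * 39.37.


Formula: TPM = TM * sqrt(Ne) * 39.37
Step 1: sqrt(Ne) = sqrt(39) = 6.245
Step 2: TM * sqrt(Ne) = 3.2 * 6.245 = 19.984
Step 3: TPM = 19.984 * 39.37 = 787 twists/m

787 twists/m


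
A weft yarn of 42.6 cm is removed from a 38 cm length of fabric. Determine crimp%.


Formula: Crimp% = ((L_yarn - L_fabric) / L_fabric) * 100
Step 1: Extension = 42.6 - 38 = 4.6 cm
Step 2: Crimp% = (4.6 / 38) * 100
Step 3: Crimp% = 0.121053 * 100 = 12.1053% ≈ 12.1%

12.1%


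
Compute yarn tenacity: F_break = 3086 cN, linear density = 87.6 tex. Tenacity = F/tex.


Formula: Tenacity = Breaking force / Linear density
Tenacity = 3086 cN / 87.6 tex
Tenacity = 35.23 cN/tex

35.23 cN/tex


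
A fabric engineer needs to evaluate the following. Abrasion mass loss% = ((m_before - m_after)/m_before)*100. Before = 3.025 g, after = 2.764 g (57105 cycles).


Formula: Mass loss% = ((m_before - m_after) / m_before) * 100
Step 1: Mass loss = 3.025 - 2.764 = 0.261 g
Step 2: Ratio = 0.261 / 3.025 = 0.086281
Step 3: Mass loss% = 0.086281 * 100 = 8.6281% ≈ 8.63%

8.63%


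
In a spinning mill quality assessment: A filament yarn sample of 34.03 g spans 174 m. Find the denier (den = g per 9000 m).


Formula: den = (mass_g / length_m) * 9000
Substituting: den = (34.03 / 174) * 9000
Intermediate: 34.03 / 174 = 0.19557471 g/m
den = 0.19557471 * 9000 = 1760.2 denier

1760.2 denier


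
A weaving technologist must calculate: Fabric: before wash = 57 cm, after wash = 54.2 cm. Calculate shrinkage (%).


Formula: Shrinkage% = ((L_before - L_after) / L_before) * 100
Step 1: Shrinkage = 57 - 54.2 = 2.8 cm
Step 2: Shrinkage% = (2.8 / 57) * 100
Step 3: Shrinkage% = 0.049123 * 100 = 4.9123% ≈ 4.9%

4.9%


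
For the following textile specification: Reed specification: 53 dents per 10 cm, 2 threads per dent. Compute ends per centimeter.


Formula: EPC = (dents per 10 cm * ends per dent) / 10
Step 1: Total ends per 10 cm = 53 * 2 = 106
Step 2: EPC = 106 / 10 = 10.6 ends/cm

10.6 ends/cm


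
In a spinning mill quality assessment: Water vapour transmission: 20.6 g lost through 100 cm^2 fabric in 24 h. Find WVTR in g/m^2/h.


Formula: WVTR = mass_loss / (area * time)
Step 1: Convert area: 100 cm^2 = 0.01 m^2
Step 2: WVTR = 20.6 g / (0.01 m^2 * 24 h)
Step 3: WVTR = 20.6 / 0.24 = 85.8 g/m^2/h

85.8 g/m^2/h


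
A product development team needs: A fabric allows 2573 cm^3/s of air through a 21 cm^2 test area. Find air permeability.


Formula: Air Permeability = Airflow / Test Area
AP = 2573 cm^3/s / 21 cm^2
AP = 122.5 cm^3/s/cm^2

122.5 cm^3/s/cm^2


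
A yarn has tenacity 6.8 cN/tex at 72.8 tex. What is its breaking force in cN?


Formula: Breaking force = Tenacity * Linear density
F = 6.8 cN/tex * 72.8 tex
F = 495.04 cN

495.04 cN


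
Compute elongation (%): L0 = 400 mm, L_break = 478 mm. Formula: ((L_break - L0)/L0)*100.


Formula: Elongation (%) = ((L_break - L0) / L0) * 100
Step 1: Extension = 478 - 400 = 78 mm
Step 2: Elongation = (78 / 400) * 100
Step 3: Elongation = 0.195 * 100 = 19.5%

19.5%


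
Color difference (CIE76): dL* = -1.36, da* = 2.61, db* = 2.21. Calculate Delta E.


Formula: Delta E = sqrt(dL*^2 + da*^2 + db*^2)
Step 1: dL*^2 = (-1.36)^2 = 1.8496
Step 2: da*^2 = 2.61^2 = 6.8121
Step 3: db*^2 = 2.21^2 = 4.8841
Step 4: Sum = 1.8496 + 6.8121 + 4.8841 = 13.5458
Step 5: Delta E = sqrt(13.5458) = 3.68

3.68 Delta E


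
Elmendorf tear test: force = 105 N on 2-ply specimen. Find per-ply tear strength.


Formula: Per-ply strength = Total force / Number of plies
Per-ply = 105 N / 2
Per-ply = 52.5 N

52.5 N


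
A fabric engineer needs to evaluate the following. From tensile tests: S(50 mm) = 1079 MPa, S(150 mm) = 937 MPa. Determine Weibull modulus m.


Formula: m = ln(L1/L2) / ln(S2/S1)
Step 1: ln(L1/L2) = ln(50/150) = -1.09861
Step 2: S2/S1 = 937/1079 = 0.8684
Step 3: ln(S2/S1) = ln(0.8684) = -0.14110
Step 4: m = -1.09861 / -0.14110 = 7.79

7.79 (Weibull m)


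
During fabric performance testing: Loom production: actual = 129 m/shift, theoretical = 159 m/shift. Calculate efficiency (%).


Formula: Efficiency% = (Actual output / Theoretical output) * 100
Efficiency% = (129 / 159) * 100
Efficiency% = 0.811321 * 100 = 81.1321% ≈ 81.1%

81.1%


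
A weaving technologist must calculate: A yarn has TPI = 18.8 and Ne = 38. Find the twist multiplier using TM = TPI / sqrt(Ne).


Formula: TM = TPI / sqrt(Ne)
Step 1: sqrt(Ne) = sqrt(38) = 6.1644
Step 2: TM = 18.8 / 6.1644 = 3.05

3.05 TM


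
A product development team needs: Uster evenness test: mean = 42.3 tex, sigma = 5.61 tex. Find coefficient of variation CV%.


Formula: CV% = (standard deviation / mean) * 100
Step 1: Ratio = 5.61 / 42.3 = 0.132624
Step 2: CV% = 0.132624 * 100 = 13.2624% ≈ 13.3%

13.3%


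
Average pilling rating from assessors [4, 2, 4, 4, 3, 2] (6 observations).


Formula: Mean = sum / count
Sum = 4 + 2 + 4 + 4 + 3 + 2 = 19
Mean = 19 / 6 = 3.2

3.2


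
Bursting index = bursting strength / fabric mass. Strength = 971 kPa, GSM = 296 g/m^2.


Formula: Bursting Index = Bursting Strength / Fabric GSM
BI = 971 kPa / 296 g/m^2
BI = 3.280 kPa/(g/m^2)

3.280 kPa/(g/m^2)


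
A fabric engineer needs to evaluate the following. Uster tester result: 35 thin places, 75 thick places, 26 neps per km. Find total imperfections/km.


Formula: Total = thin places + thick places + neps
Total = 35 + 75 + 26
Total = 136 imperfections/km

136 imperfections/km


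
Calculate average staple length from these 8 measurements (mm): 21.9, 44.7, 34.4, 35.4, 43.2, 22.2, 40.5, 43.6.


Formula: Mean = sum of lengths / count
Sum = 21.9 + 44.7 + 34.4 + 35.4 + 43.2 + 22.2 + 40.5 + 43.6
Sum = 285.9 mm
Mean = 285.9 / 8 = 35.74 mm

35.74 mm


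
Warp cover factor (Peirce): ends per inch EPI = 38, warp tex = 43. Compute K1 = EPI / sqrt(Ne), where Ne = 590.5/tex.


Formula: K1 = EPI / sqrt(Ne), with Ne = 590.5 / tex_warp
Step 1: Ne = 590.5 / 43 = 13.733
Step 2: sqrt(Ne) = sqrt(13.733) = 3.7058
Step 3: K1 = 38 / 3.7058 = 10.3

10.3


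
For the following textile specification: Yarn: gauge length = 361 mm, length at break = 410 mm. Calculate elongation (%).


Formula: Elongation (%) = ((L_break - L0) / L0) * 100
Step 1: Extension = 410 - 361 = 49 mm
Step 2: Elongation = (49 / 361) * 100
Step 3: Elongation = 0.135734 * 100 = 13.5734% ≈ 13.6%

13.6%


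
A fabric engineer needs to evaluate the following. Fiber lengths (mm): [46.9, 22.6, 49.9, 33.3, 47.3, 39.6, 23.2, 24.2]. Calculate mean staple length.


Formula: Mean = sum of lengths / count
Sum = 46.9 + 22.6 + 49.9 + 33.3 + 47.3 + 39.6 + 23.2 + 24.2
Sum = 287.0 mm
Mean = 287.0 / 8 = 35.88 mm

35.88 mm


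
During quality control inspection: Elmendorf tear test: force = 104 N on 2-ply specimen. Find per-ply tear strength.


Formula: Per-ply strength = Total force / Number of plies
Per-ply = 104 N / 2
Per-ply = 52 N

52 N


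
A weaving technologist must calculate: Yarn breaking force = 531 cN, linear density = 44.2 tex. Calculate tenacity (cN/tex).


Formula: Tenacity = Breaking force / Linear density
Tenacity = 531 cN / 44.2 tex
Tenacity = 12.01 cN/tex

12.01 cN/tex


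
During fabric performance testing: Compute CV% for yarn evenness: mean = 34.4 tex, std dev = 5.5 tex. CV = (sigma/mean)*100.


Formula: CV% = (standard deviation / mean) * 100
Step 1: Ratio = 5.5 / 34.4 = 0.159884
Step 2: CV% = 0.159884 * 100 = 15.9884% ≈ 16.0%

16.0%


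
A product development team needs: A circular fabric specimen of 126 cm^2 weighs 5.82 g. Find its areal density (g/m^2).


Formula: GSM = mass_g / area_m2
Step 1: Convert area: 126 cm^2 = 126 / 10000 = 0.0126 m^2
Step 2: GSM = 5.82 g / 0.0126 m^2 = 461.9 g/m^2

461.9 g/m^2


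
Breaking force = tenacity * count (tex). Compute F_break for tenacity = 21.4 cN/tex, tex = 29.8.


Formula: Breaking force = Tenacity * Linear density
F = 21.4 cN/tex * 29.8 tex
F = 637.72 cN

637.72 cN


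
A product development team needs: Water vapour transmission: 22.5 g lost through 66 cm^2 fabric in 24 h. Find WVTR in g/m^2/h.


Formula: WVTR = mass_loss / (area * time)
Step 1: Convert area: 66 cm^2 = 0.0066 m^2
Step 2: WVTR = 22.5 g / (0.0066 m^2 * 24 h)
Step 3: WVTR = 22.5 / 0.1584 = 142.0 g/m^2/h

142.0 g/m^2/h


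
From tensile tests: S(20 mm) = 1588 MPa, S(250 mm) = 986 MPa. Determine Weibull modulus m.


Formula: m = ln(L1/L2) / ln(S2/S1)
Step 1: ln(L1/L2) = ln(20/250) = -2.52573
Step 2: S2/S1 = 986/1588 = 0.62091
Step 3: ln(S2/S1) = ln(0.62091) = -0.47657
Step 4: m = -2.52573 / -0.47657 = 5.30

5.30 (Weibull m)


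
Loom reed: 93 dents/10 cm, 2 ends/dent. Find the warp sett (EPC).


Formula: EPC = (dents per 10 cm * ends per dent) / 10
Step 1: Total ends per 10 cm = 93 * 2 = 186
Step 2: EPC = 186 / 10 = 18.6 ends/cm

18.6 ends/cm


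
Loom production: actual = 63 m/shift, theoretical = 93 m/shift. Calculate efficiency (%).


Formula: Efficiency% = (Actual output / Theoretical output) * 100
Efficiency% = (63 / 93) * 100
Efficiency% = 0.677419 * 100 = 67.7419% ≈ 67.7%

67.7%


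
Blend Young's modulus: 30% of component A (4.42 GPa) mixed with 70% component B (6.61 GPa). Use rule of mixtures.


Formula: Blend property = (fraction_A * property_A) + (fraction_B * property_B)
Step 1: Contribution A = 30/100 * 4.42 GPa = 1.326 GPa
Step 2: Contribution B = 70/100 * 6.61 GPa = 4.627 GPa
Step 3: Blend Young's modulus = 1.326 + 4.627 = 5.953 GPa

5.953 GPa


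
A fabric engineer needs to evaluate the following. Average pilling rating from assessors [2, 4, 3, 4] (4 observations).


Formula: Mean = sum / count
Sum = 2 + 4 + 3 + 4 = 13
Mean = 13 / 4 = 3.3

3.3


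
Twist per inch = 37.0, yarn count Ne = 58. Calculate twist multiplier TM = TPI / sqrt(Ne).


Formula: TM = TPI / sqrt(Ne)
Step 1: sqrt(Ne) = sqrt(58) = 7.6158
Step 2: TM = 37.0 / 7.6158 = 4.86

4.86 TM


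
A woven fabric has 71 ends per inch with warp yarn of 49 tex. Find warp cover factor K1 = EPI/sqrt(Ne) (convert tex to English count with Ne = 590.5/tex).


Formula: K1 = EPI / sqrt(Ne), with Ne = 590.5 / tex_warp
Step 1: Ne = 590.5 / 49 = 12.051
Step 2: sqrt(Ne) = sqrt(12.051) = 3.4715
Step 3: K1 = 71 / 3.4715 = 20.5

20.5


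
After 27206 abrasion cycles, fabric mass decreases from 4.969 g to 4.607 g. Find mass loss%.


Formula: Mass loss% = ((m_before - m_after) / m_before) * 100
Step 1: Mass loss = 4.969 - 4.607 = 0.362 g
Step 2: Ratio = 0.362 / 4.969 = 0.0728517
Step 3: Mass loss% = 0.0728517 * 100 = 7.28517% ≈ 7.29%

7.29%


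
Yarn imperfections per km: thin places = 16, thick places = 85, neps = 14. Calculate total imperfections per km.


Formula: Total = thin places + thick places + neps
Total = 16 + 85 + 14
Total = 115 imperfections/km

115 imperfections/km


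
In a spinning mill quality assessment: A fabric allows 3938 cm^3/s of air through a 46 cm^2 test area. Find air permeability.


Formula: Air Permeability = Airflow / Test Area
AP = 3938 cm^3/s / 46 cm^2
AP = 85.6 cm^3/s/cm^2

85.6 cm^3/s/cm^2


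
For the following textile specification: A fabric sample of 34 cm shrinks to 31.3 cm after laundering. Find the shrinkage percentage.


Formula: Shrinkage% = ((L_before - L_after) / L_before) * 100
Step 1: Shrinkage = 34 - 31.3 = 2.7 cm
Step 2: Shrinkage% = (2.7 / 34) * 100
Step 3: Shrinkage% = 0.079412 * 100 = 7.9412% ≈ 7.9%

7.9%


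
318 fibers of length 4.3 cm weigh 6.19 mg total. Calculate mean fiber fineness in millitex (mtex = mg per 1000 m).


Formula: fineness (mtex) = mass (mg) / total length (km) = (mass_mg / total_length_m) * 1000
Step 1: Convert fiber length: 4.3 cm = 0.043 m
Step 2: Total fiber length = 318 * 0.043 = 13.674 m
Step 3: Linear density = 6.19 mg / 13.674 m = 0.4527 mg/m
Step 4: fineness = 0.4527 * 1000 = 452.7 mtex

452.7 mtex


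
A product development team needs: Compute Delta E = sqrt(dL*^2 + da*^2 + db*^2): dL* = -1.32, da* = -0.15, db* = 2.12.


Formula: Delta E = sqrt(dL*^2 + da*^2 + db*^2)
Step 1: dL*^2 = (-1.32)^2 = 1.7424
Step 2: da*^2 = (-0.15)^2 = 0.0225
Step 3: db*^2 = 2.12^2 = 4.4944
Step 4: Sum = 1.7424 + 0.0225 + 4.4944 = 6.2593
Step 5: Delta E = sqrt(6.2593) = 2.5

2.5 Delta E


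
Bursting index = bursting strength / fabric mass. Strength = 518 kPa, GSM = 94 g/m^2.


Formula: Bursting Index = Bursting Strength / Fabric GSM
BI = 518 kPa / 94 g/m^2
BI = 5.511 kPa/(g/m^2)

5.511 kPa/(g/m^2)


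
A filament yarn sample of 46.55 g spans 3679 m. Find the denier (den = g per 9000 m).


Formula: den = (mass_g / length_m) * 9000
Substituting: den = (46.55 / 3679) * 9000
Intermediate: 46.55 / 3679 = 0.01265289 g/m
den = 0.01265289 * 9000 = 113.9 denier

113.9 denier


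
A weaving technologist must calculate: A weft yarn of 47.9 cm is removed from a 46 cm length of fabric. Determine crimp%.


Formula: Crimp% = ((L_yarn - L_fabric) / L_fabric) * 100
Step 1: Extension = 47.9 - 46 = 1.9 cm
Step 2: Crimp% = (1.9 / 46) * 100
Step 3: Crimp% = 0.041304 * 100 = 4.1304% ≈ 4.1%

4.1%


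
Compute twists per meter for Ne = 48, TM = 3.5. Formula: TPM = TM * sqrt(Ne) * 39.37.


Formula: TPM = TM * sqrt(Ne) * 39.37
Step 1: sqrt(Ne) = sqrt(48) = 6.9282
Step 2: TM * sqrt(Ne) = 3.5 * 6.9282 = 24.2487
Step 3: TPM = 24.2487 * 39.37 = 955 twists/m

955 twists/m


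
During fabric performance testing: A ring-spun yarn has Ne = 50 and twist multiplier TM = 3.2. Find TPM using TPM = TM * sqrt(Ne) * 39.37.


Formula: TPM = TM * sqrt(Ne) * 39.37
Step 1: sqrt(Ne) = sqrt(50) = 7.0711
Step 2: TM * sqrt(Ne) = 3.2 * 7.0711 = 22.6275
Step 3: TPM = 22.6275 * 39.37 = 891 twists/m

891 twists/m
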